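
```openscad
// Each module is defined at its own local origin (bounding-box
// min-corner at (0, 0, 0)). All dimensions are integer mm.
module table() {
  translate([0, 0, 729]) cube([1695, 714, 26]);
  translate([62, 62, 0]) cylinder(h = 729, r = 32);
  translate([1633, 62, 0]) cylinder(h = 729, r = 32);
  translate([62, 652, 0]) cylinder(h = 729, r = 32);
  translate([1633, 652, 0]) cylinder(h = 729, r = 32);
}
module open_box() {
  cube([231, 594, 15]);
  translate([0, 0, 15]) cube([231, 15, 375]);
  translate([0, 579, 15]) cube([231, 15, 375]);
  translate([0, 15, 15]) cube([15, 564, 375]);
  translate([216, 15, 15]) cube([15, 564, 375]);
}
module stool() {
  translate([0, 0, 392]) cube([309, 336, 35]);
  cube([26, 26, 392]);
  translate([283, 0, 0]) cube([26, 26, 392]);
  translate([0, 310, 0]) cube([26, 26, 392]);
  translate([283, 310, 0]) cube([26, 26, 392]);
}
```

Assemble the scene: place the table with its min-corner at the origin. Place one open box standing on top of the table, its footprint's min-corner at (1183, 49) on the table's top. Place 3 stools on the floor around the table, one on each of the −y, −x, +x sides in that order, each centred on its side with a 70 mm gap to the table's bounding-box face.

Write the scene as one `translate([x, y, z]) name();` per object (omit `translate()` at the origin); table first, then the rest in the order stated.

table();
translate([1183, 49, 755]) open_box();
translate([693, -406, 0]) stool();
translate([-379, 189, 0]) stool();
translate([1765, 189, 0]) stool();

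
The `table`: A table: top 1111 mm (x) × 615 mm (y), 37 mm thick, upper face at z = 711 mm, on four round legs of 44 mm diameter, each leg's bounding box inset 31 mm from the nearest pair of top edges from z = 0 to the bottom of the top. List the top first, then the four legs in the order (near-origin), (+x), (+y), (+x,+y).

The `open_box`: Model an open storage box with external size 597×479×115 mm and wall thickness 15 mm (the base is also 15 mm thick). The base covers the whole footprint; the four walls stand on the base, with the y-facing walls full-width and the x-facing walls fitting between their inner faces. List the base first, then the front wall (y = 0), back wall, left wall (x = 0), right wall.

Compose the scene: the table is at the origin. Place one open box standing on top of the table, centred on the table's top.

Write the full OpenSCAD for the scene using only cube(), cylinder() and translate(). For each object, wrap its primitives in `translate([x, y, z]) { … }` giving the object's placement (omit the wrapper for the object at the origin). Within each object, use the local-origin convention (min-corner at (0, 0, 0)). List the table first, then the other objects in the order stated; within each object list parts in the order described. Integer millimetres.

translate([0, 0, 674]) cube([1111, 615, 37]);
translate([53, 53, 0]) cylinder(h = 674, r = 22);
translate([1058, 53, 0]) cylinder(h = 674, r = 22);
translate([53, 562, 0]) cylinder(h = 674, r = 22);
translate([1058, 562, 0]) cylinder(h = 674, r = 22);
translate([257, 68, 711]) {
  cube([597, 479, 15]);
  translate([0, 0, 15]) cube([597, 15, 100]);
  translate([0, 464, 15]) cube([597, 15, 100]);
  translate([0, 15, 15]) cube([15, 449, 100]);
  translate([582, 15, 15]) cube([15, 449, 100]);
}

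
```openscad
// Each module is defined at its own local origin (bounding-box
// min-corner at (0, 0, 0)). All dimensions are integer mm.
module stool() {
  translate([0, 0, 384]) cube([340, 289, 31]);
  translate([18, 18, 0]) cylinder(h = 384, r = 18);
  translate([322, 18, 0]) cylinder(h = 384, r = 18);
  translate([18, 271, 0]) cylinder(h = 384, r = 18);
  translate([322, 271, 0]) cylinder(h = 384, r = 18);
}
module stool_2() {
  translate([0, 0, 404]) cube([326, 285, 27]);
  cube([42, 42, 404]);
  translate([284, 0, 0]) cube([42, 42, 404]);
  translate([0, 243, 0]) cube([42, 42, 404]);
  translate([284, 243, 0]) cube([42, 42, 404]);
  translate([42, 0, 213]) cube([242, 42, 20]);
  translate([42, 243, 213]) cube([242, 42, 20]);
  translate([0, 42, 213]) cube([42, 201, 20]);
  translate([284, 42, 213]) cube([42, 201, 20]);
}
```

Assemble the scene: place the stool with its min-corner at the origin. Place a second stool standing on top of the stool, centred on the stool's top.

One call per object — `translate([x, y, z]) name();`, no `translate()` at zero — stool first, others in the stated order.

stool();
translate([7, 2, 415]) stool_2();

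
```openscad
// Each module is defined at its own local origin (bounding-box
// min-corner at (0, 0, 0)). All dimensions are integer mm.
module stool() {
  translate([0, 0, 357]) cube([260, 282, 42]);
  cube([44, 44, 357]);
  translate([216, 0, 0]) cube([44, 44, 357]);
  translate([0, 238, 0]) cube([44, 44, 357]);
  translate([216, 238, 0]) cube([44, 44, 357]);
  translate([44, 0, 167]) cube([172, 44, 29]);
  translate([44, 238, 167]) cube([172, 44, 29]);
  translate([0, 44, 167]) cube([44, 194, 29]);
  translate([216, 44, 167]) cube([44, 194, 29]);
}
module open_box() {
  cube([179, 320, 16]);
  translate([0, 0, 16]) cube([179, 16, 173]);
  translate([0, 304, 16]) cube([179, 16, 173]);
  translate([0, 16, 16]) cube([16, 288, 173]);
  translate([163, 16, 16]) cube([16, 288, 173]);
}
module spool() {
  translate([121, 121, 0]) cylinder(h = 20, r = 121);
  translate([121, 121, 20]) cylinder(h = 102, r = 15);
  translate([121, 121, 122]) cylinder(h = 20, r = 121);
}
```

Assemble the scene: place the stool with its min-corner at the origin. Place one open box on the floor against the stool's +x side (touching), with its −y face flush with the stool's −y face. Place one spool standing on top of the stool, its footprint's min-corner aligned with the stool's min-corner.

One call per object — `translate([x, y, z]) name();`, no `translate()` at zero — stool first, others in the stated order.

stool();
translate([260, 0, 0]) open_box();
translate([0, 0, 399]) spool();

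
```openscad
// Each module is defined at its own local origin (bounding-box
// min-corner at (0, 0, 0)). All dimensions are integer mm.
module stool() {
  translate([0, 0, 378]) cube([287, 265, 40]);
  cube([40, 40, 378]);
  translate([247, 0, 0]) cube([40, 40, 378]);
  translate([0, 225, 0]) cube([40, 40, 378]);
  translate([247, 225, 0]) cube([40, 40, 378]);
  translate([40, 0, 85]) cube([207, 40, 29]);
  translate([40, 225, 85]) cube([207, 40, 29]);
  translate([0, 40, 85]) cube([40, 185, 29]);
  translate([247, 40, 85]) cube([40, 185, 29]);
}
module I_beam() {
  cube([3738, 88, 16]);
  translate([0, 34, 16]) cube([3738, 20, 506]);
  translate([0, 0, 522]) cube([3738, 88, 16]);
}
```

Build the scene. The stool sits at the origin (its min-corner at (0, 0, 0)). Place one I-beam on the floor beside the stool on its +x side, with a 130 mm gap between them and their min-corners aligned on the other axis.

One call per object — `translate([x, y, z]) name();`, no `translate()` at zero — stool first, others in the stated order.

stool();
translate([417, 0, 0]) I_beam();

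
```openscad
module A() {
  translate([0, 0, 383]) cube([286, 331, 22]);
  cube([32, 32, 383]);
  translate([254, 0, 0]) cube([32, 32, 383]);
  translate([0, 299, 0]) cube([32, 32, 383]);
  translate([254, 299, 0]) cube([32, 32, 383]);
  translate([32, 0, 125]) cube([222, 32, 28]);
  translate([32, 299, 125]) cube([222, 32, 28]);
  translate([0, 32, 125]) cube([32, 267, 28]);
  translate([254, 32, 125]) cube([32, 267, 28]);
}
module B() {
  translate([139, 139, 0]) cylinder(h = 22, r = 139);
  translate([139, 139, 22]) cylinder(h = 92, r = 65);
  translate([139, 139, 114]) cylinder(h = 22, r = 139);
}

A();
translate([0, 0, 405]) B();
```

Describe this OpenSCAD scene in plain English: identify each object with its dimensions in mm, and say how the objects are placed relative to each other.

A is a four-legged stool. The seat is 286×331 mm, 22 mm thick, top at z = 405 mm. It stands on four square legs, each 32×32 mm in cross-section, from z = 0 to the seat underside, each flush with a corner of the seat. Four stretchers, 32 mm wide and 28 mm tall, connect adjacent legs with their undersides at z = 125 mm, each running between the inner faces of the legs it joins and aligned with the legs' outer faces on the other axis.

B is a spool: two coaxial disc flanges of radius 139 mm and thickness 22 mm, joined by a core cylinder of radius 65 mm and height 92 mm. The lower flange rests on z = 0 and the three cylinders share a vertical axis.

The spool is on top of the stool.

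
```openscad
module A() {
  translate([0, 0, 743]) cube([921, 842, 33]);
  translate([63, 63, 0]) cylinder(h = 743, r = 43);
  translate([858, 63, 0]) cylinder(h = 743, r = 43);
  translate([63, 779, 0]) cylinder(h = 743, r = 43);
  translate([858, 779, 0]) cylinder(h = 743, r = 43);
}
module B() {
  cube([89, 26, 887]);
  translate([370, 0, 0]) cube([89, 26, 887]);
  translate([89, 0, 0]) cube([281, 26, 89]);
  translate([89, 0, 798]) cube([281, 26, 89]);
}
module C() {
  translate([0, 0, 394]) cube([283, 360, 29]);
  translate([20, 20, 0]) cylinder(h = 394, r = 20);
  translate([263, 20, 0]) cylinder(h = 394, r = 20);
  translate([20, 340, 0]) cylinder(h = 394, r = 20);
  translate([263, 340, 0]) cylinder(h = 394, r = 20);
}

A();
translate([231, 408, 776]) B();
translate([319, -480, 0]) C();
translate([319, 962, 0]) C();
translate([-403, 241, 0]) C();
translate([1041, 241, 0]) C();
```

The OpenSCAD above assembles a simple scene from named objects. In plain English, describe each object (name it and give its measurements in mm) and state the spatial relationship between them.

A is a table with a 921×842 mm rectangular top, 33 mm thick, top surface at z = 776 mm, supported by four round legs of 86 mm diameter, each leg's bounding box inset 20 mm from the nearest pair of top edges, running from the floor.

B is a picture frame with a 281×709 mm rectangular opening (x by z) and a uniform 89 mm border on every side. Frame depth is 26 mm along y. It is built from two vertical stiles running the full outside height and two horizontal rails spanning the gap between the stiles.

C is a four-legged stool. The seat is a 283×360×29 mm slab whose top surface is at z = 423 mm; four round legs, each 40 mm in diameter, run from the floor (z = 0) to the underside of the seat, each leg's axis is inset half a diameter from the nearest pair of seat edges (so the leg's bounding box is flush with the corner).

The picture frame is on top of the table, centred. Four stools sit around the table at the −y, +y, −x, +x sides.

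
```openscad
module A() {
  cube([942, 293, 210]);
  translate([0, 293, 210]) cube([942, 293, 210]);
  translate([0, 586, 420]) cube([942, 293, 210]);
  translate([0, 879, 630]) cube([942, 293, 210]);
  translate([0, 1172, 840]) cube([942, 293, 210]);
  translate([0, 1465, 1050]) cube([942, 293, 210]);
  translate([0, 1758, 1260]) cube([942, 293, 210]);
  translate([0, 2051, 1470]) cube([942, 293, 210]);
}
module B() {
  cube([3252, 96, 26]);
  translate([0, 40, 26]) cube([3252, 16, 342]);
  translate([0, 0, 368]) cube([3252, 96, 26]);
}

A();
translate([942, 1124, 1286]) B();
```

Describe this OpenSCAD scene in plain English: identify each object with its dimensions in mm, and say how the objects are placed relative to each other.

A is a run of 8 identical solid stair steps. Each tread is 942×293 mm and each step block is 210 mm high. Step 1 rests on the floor; step k is offset from step 1 by (k−1)×293 mm in y and (k−1)×210 mm in z.

B is an I-beam lying along x, 3252 mm long. Overall section height 394 mm. Two flanges 96 mm wide (y) and 26 mm thick, one on the floor and one at the top; a web 16 mm thick runs between them, centred on the flange width.

The I-beam is beside the staircase with their tops flush at z = 1680.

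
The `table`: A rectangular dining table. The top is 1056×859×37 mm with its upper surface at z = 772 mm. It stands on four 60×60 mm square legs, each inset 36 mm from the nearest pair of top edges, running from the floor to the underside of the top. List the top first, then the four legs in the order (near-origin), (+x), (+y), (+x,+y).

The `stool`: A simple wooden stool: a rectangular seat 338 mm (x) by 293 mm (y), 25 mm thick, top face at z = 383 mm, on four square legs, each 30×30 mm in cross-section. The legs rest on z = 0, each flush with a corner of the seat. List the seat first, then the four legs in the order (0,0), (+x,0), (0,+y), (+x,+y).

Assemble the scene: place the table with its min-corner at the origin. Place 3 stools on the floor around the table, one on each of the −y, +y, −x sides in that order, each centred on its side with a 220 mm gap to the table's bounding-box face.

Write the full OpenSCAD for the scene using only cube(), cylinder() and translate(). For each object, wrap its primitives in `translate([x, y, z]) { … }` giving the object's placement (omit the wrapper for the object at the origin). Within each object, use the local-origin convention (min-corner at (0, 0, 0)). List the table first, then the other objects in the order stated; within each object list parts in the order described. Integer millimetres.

translate([0, 0, 735]) cube([1056, 859, 37]);
translate([36, 36, 0]) cube([60, 60, 735]);
translate([960, 36, 0]) cube([60, 60, 735]);
translate([36, 763, 0]) cube([60, 60, 735]);
translate([960, 763, 0]) cube([60, 60, 735]);
translate([359, -513, 0]) {
  translate([0, 0, 358]) cube([338, 293, 25]);
  cube([30, 30, 358]);
  translate([308, 0, 0]) cube([30, 30, 358]);
  translate([0, 263, 0]) cube([30, 30, 358]);
  translate([308, 263, 0]) cube([30, 30, 358]);
}
translate([359, 1079, 0]) {
  translate([0, 0, 358]) cube([338, 293, 25]);
  cube([30, 30, 358]);
  translate([308, 0, 0]) cube([30, 30, 358]);
  translate([0, 263, 0]) cube([30, 30, 358]);
  translate([308, 263, 0]) cube([30, 30, 358]);
}
translate([-558, 283, 0]) {
  translate([0, 0, 358]) cube([338, 293, 25]);
  cube([30, 30, 358]);
  translate([308, 0, 0]) cube([30, 30, 358]);
  translate([0, 263, 0]) cube([30, 30, 358]);
  translate([308, 263, 0]) cube([30, 30, 358]);
}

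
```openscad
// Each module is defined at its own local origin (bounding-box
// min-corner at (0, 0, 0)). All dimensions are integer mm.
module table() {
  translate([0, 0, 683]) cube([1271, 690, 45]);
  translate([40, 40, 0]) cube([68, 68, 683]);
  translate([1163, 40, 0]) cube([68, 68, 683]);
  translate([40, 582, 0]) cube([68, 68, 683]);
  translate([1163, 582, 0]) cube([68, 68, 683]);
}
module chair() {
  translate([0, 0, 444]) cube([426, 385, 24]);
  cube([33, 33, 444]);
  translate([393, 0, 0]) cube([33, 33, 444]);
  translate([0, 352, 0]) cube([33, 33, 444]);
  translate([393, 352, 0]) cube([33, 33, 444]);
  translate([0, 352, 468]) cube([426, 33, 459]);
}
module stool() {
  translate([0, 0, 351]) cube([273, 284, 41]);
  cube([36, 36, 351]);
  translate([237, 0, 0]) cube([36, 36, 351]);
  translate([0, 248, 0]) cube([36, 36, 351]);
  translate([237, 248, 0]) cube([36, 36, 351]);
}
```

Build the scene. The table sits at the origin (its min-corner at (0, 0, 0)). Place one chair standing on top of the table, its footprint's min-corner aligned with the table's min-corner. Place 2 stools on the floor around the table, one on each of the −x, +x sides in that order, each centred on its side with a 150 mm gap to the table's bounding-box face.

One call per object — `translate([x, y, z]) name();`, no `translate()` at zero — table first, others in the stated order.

table();
translate([0, 0, 728]) chair();
translate([-423, 203, 0]) stool();
translate([1421, 203, 0]) stool();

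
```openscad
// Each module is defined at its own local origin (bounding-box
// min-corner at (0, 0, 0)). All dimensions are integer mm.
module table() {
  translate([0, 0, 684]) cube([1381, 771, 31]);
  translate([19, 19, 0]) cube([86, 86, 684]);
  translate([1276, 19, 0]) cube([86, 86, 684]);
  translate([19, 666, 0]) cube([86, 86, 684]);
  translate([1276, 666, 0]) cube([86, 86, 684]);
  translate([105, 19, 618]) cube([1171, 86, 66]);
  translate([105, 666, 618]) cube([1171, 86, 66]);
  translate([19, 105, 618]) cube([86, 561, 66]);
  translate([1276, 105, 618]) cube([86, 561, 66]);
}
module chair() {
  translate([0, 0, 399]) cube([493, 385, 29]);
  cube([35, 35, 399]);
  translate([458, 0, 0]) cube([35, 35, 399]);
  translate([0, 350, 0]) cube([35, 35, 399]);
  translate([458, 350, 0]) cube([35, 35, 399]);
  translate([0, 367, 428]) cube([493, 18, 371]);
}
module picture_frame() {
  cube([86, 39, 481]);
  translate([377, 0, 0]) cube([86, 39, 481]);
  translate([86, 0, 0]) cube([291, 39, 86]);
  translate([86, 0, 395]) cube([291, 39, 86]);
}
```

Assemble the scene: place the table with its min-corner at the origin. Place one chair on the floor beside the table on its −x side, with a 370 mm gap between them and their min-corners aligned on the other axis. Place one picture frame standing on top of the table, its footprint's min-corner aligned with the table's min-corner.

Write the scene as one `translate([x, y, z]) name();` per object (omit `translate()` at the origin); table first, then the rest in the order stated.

table();
translate([-863, 0, 0]) chair();
translate([0, 0, 715]) picture_frame();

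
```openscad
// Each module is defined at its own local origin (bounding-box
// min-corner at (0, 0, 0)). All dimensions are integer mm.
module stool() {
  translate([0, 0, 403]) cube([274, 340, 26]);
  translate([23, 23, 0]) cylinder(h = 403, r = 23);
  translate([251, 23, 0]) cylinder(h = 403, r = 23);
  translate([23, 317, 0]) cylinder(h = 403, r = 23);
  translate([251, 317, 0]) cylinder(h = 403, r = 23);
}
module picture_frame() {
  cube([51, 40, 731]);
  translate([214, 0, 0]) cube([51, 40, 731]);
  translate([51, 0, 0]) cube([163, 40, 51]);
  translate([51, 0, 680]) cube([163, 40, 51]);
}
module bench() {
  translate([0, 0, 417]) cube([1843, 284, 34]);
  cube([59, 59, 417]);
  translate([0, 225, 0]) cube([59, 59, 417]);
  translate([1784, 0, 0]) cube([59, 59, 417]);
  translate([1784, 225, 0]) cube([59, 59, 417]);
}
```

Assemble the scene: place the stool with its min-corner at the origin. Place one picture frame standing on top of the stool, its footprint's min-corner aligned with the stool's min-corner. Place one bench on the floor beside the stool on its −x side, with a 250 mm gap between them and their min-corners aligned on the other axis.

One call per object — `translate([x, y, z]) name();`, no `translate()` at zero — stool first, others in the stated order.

stool();
translate([0, 0, 429]) picture_frame();
translate([-2093, 0, 0]) bench();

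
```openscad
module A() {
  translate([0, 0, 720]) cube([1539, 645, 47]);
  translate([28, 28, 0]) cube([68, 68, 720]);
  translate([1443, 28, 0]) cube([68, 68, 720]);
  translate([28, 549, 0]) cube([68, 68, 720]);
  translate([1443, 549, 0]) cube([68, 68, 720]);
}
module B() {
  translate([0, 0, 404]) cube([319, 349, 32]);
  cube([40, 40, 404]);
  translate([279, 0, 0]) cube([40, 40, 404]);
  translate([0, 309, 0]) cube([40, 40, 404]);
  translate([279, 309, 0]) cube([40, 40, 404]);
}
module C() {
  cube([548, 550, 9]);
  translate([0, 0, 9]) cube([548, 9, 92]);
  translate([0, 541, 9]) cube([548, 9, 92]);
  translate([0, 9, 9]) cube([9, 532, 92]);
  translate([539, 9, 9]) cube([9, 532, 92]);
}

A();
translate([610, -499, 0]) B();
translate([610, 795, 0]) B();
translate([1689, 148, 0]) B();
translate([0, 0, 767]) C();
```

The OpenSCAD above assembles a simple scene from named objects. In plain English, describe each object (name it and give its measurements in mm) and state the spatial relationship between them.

A is a table: top 1539 mm (x) × 645 mm (y), 47 mm thick, upper face at z = 767 mm, on four 68×68 mm square legs, each inset 28 mm from the nearest pair of top edges, running from z = 0 to the bottom of the top.

B is a four-legged stool. The seat is 319×349 mm, 32 mm thick, top at z = 436 mm. It stands on four square legs, each 40×40 mm in cross-section, from z = 0 to the seat underside, each flush with a corner of the seat.

C is an open-topped rectangular box: outside dimensions 548×550×101 mm, with a uniform wall and base thickness of 9 mm. The base is a full 548×550 slab on the floor; four walls sit on top of the base. The front and back walls (the −y and +y sides) span the full width; the two side walls fit between them.

Three stools sit around the table at the −y, +y, +x sides. The open box is on top of the table.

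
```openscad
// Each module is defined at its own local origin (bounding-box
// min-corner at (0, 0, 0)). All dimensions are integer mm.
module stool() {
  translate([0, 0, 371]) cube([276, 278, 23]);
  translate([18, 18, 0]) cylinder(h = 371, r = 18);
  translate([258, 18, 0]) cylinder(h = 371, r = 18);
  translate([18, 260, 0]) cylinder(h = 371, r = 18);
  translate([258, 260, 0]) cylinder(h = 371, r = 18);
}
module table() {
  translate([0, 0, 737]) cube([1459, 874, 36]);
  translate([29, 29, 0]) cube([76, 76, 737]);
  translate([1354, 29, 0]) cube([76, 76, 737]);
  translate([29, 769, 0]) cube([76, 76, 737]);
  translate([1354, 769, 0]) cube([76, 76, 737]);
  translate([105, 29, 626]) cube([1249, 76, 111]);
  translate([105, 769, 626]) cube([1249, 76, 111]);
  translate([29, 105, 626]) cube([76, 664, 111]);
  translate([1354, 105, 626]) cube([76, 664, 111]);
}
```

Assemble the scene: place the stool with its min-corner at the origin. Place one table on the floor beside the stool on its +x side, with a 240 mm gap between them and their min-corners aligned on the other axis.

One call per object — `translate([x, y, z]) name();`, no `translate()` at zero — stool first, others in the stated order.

stool();
translate([516, 0, 0]) table();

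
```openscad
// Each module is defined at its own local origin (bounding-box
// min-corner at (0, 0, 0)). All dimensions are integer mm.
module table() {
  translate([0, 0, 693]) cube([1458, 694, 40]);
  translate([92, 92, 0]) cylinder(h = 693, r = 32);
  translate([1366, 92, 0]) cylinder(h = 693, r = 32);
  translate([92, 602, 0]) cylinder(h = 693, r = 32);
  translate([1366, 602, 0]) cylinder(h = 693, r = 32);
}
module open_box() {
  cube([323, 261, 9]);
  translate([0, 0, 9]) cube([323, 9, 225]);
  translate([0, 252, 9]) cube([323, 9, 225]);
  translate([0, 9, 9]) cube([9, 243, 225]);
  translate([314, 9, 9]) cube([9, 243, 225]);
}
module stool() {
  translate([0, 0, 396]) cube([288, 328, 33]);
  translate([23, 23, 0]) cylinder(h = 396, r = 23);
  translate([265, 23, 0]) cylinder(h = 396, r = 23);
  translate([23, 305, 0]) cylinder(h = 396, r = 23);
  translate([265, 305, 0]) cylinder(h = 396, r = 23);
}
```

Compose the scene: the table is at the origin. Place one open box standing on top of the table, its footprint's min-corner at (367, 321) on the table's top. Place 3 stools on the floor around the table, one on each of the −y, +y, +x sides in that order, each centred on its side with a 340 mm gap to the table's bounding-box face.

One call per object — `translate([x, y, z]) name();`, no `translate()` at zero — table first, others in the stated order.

table();
translate([367, 321, 733]) open_box();
translate([585, -668, 0]) stool();
translate([585, 1034, 0]) stool();
translate([1798, 183, 0]) stool();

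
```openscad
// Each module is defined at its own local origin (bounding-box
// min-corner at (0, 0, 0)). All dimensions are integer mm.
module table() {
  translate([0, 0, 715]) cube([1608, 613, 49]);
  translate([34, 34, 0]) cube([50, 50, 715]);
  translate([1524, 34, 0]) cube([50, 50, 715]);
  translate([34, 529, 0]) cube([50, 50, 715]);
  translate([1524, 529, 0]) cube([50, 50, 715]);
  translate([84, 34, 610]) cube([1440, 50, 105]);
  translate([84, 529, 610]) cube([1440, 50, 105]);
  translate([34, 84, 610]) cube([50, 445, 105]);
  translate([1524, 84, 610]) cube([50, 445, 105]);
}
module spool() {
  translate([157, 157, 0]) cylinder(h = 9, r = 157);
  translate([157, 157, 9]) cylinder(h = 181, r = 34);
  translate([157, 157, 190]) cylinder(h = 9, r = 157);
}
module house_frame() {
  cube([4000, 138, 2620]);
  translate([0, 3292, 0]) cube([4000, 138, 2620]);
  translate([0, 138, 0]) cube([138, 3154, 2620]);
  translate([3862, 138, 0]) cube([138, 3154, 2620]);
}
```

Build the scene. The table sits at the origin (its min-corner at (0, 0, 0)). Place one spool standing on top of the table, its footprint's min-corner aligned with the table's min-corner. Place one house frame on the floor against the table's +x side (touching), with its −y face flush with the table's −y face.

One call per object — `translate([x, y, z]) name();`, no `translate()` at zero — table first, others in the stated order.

table();
translate([0, 0, 764]) spool();
translate([1608, 0, 0]) house_frame();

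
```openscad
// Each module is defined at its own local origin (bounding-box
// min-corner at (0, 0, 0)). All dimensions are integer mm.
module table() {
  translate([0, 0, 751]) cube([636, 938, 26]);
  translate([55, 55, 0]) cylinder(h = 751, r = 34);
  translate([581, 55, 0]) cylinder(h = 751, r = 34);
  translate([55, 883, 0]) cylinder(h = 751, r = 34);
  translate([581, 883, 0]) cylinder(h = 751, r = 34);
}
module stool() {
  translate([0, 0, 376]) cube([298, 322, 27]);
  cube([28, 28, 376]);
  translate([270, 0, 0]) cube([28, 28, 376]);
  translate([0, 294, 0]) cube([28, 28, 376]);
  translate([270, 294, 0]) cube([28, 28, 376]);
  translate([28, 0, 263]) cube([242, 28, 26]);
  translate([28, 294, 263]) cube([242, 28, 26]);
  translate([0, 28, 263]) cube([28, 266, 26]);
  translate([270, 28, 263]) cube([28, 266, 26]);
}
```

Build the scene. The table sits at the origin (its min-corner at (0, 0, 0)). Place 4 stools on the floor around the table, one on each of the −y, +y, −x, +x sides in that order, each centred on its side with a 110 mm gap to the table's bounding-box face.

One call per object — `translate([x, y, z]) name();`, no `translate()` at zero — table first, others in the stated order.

table();
translate([169, -432, 0]) stool();
translate([169, 1048, 0]) stool();
translate([-408, 308, 0]) stool();
translate([746, 308, 0]) stool();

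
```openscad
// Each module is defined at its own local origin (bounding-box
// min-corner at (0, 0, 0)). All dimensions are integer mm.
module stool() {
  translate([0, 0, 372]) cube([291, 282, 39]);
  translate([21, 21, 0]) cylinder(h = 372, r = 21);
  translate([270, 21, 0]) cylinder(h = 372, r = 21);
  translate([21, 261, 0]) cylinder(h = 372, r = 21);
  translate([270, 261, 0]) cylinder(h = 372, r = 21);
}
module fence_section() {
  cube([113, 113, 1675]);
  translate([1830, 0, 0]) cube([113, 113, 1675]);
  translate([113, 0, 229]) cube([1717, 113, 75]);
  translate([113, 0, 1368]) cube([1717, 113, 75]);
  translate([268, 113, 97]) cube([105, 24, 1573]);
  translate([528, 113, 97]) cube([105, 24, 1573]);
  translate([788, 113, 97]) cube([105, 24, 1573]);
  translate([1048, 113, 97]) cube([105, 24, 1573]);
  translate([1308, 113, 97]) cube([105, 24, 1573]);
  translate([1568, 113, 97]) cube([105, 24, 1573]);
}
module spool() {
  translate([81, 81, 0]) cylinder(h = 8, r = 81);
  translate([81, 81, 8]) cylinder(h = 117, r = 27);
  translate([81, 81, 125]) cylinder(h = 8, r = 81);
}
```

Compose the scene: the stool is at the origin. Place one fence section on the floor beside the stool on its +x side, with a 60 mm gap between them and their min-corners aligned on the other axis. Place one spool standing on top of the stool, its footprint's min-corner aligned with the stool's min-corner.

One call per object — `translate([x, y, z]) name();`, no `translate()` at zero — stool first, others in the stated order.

stool();
translate([351, 0, 0]) fence_section();
translate([0, 0, 411]) spool();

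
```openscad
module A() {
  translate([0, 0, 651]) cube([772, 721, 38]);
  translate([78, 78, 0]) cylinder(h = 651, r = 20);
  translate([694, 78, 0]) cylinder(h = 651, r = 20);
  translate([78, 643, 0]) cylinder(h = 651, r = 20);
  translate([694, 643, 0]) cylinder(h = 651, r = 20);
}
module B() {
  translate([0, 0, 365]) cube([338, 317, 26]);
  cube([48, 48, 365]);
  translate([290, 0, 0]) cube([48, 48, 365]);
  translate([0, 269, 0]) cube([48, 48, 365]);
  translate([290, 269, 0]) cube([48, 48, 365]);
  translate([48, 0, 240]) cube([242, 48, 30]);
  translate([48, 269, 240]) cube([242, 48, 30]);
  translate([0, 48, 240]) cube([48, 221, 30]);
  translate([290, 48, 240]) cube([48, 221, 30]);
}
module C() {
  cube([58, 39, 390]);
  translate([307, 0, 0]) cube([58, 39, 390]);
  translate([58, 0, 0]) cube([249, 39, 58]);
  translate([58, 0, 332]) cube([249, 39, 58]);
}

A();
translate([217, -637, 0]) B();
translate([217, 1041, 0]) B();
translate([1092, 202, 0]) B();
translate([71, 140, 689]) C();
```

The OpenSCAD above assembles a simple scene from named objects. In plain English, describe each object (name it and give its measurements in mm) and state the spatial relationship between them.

A is a table with a 772×721 mm rectangular top, 38 mm thick, top surface at z = 689 mm, supported by four round legs of 40 mm diameter, each leg's bounding box inset 58 mm from the nearest pair of top edges, running from the floor.

B is a four-legged stool. The seat is 338×317 mm, 26 mm thick, top at z = 391 mm. It stands on four square legs, each 48×48 mm in cross-section, from z = 0 to the seat underside, each flush with a corner of the seat. Four stretchers, 48 mm wide and 30 mm tall, connect adjacent legs with their undersides at z = 240 mm, each running between the inner faces of the legs it joins and aligned with the legs' outer faces on the other axis.

C is a picture frame with a 249×274 mm rectangular opening (x by z) and a uniform 58 mm border on every side. Frame depth is 39 mm along y. It is built from two vertical stiles running the full outside height and two horizontal rails spanning the gap between the stiles.

Three stools sit around the table at the −y, +y, +x sides. The picture frame is on top of the table.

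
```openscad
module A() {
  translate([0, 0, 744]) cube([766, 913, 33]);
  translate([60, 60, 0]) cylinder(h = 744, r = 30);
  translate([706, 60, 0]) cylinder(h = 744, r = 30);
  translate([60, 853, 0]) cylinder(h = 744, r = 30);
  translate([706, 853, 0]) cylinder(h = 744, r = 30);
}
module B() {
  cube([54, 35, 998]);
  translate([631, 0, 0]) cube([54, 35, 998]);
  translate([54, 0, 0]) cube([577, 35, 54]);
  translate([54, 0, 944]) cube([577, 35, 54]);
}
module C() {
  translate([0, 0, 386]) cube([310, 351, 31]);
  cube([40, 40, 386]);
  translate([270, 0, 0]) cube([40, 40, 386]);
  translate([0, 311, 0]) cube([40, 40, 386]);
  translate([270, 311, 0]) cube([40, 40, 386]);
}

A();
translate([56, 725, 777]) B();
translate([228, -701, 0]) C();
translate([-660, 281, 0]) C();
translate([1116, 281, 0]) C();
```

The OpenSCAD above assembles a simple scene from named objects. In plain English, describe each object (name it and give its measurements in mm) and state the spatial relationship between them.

A is a table: top 766 mm (x) × 913 mm (y), 33 mm thick, upper face at z = 777 mm, on four round legs of 60 mm diameter, each leg's bounding box inset 30 mm from the nearest pair of top edges, running from z = 0 to the bottom of the top.

B is a picture frame with a 577×890 mm rectangular opening (x by z) and a uniform 54 mm border on every side. Frame depth is 35 mm along y. It is built from two vertical stiles running the full outside height and two horizontal rails spanning the gap between the stiles.

C is a four-legged stool. The seat is 310×351 mm, 31 mm thick, top at z = 417 mm. It stands on four square legs, each 40×40 mm in cross-section, from z = 0 to the seat underside, each flush with a corner of the seat.

The picture frame is on top of the table. Three stools sit around the table at the −y, −x, +x sides.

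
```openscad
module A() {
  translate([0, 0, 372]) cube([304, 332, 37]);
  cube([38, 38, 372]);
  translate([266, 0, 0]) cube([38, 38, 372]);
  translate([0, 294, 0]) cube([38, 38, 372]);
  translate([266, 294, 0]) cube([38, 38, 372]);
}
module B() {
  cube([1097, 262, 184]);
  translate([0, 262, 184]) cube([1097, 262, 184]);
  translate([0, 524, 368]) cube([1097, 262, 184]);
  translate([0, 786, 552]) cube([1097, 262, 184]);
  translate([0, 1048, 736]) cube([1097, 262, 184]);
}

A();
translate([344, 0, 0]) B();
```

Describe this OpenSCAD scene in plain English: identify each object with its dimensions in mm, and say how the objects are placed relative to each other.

A is a four-legged stool. The seat is 304×332 mm, 37 mm thick, top at z = 409 mm. It stands on four square legs, each 38×38 mm in cross-section, from z = 0 to the seat underside, each flush with a corner of the seat.

B is a run of 5 identical solid stair steps. Each tread is 1097×262 mm and each step block is 184 mm high. Step 1 rests on the floor; step k is offset from step 1 by (k−1)×262 mm in y and (k−1)×184 mm in z.

The staircase is on the floor beside the stool on its +x side.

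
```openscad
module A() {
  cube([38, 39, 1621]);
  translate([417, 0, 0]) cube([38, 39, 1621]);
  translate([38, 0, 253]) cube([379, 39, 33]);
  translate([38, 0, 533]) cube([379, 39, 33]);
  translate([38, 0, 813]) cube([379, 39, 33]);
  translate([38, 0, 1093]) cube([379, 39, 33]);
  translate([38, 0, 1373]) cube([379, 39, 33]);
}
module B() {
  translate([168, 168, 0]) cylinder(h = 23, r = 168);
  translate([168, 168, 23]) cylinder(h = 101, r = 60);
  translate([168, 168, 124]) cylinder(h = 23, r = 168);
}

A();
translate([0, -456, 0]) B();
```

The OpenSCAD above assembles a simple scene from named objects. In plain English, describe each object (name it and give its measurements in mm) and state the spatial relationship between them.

A is a wooden ladder with two side rails of 38×39 mm section and 1621 mm height, set 455 mm apart overall. Between them run 5 rectangular rungs (39 mm deep, 33 mm thick), front faces flush with the rails' −y face. The bottom of the first rung is 253 mm above the floor and each subsequent rung is 280 mm higher than the one below.

B is a spool: two coaxial disc flanges of radius 168 mm and thickness 23 mm, joined by a core cylinder of radius 60 mm and height 101 mm. The lower flange rests on z = 0 and the three cylinders share a vertical axis.

The spool is on the floor beside the ladder on its −y side.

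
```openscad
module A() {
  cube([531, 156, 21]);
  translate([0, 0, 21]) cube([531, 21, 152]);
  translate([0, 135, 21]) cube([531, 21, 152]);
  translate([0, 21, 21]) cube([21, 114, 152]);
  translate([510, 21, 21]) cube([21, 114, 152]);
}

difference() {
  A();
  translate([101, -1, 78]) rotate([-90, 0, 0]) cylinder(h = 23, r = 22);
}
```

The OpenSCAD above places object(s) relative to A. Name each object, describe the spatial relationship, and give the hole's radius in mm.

A is an open box. The open box has a circular hole through its front wall. The hole's radius is 22 mm.

The subtracted cylinder has r = 22 mm.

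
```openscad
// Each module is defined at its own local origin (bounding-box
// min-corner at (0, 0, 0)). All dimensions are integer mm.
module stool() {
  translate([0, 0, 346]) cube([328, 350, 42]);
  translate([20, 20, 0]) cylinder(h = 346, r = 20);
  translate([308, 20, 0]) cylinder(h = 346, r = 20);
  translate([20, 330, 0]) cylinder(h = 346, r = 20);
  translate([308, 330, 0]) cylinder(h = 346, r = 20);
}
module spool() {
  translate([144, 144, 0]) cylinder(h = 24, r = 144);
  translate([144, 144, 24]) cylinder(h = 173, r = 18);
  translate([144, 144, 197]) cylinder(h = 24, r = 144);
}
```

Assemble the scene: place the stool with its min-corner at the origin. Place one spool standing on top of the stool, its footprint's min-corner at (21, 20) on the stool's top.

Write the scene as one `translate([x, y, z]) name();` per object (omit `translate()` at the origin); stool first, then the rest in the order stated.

stool();
translate([21, 20, 388]) spool();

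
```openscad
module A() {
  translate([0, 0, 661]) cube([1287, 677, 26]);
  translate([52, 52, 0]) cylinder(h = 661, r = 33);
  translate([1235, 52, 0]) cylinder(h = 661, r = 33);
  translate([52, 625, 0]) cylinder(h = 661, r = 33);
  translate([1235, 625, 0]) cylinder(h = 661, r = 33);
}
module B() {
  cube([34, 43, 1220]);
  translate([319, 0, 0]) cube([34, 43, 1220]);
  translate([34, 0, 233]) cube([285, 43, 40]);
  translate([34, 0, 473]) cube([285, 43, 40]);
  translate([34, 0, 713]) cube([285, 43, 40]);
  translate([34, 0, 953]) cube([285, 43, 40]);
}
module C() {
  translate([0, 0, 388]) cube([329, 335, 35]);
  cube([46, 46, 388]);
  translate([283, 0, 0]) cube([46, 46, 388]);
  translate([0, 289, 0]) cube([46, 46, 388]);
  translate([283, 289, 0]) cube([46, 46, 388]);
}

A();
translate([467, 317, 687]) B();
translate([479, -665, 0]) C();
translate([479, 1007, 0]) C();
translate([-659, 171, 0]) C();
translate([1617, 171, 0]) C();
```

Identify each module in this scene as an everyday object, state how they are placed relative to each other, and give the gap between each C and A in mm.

Each stool's nearest face is 330 mm from the table's bounding box.

A is a table. B is a ladder. C is a stool. The ladder is on top of the table, centred. Four stools sit around the table at the −y, +y, −x, +x sides. The gap between each stool and the table is 330 mm.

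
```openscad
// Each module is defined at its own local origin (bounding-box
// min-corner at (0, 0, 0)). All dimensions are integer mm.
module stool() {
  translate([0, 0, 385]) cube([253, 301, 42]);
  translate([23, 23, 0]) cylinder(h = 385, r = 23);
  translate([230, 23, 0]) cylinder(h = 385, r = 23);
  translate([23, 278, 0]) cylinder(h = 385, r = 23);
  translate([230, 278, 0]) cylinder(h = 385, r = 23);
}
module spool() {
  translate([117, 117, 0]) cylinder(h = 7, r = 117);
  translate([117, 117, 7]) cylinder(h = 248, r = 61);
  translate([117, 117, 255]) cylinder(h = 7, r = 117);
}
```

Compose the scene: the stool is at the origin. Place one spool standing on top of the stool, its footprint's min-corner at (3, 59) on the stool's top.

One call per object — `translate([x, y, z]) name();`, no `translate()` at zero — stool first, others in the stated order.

stool();
translate([3, 59, 427]) spool();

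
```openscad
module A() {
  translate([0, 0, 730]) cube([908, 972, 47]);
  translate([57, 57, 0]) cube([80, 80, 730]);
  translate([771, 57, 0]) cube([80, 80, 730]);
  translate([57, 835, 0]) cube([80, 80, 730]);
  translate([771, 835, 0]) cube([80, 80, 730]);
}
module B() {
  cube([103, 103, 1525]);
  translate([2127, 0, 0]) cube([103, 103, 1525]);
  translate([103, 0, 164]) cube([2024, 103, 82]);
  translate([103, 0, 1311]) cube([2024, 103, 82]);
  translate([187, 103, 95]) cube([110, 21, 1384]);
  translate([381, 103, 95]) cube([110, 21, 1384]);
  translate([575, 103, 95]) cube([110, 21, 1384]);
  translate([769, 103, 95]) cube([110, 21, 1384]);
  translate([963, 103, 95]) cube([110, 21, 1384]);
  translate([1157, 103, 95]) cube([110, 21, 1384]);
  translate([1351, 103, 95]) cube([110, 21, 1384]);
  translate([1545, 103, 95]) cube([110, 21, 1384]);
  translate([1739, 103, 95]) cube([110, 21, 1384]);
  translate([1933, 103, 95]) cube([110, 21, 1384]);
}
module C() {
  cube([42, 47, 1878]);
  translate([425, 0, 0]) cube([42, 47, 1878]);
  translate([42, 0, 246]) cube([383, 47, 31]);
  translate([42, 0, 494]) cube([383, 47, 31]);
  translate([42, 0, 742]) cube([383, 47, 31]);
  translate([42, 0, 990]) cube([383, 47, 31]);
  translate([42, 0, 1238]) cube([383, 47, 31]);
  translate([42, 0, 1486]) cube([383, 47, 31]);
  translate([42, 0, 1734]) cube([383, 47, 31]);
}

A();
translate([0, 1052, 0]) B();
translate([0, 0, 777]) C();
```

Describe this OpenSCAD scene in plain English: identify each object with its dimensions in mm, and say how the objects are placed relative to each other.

A is a rectangular dining table. The top is 908×972×47 mm with its upper surface at z = 777 mm. It stands on four 80×80 mm square legs, each inset 57 mm from the nearest pair of top edges, running from the floor to the underside of the top.

B is a fence section. Two 103×103 mm posts, 1525 mm tall, stand on the floor with a clear span of 2024 mm between their inner faces. Two horizontal rails of 103×82 mm section span the gap between the posts with their undersides at z = 164 mm and z = 1311 mm, flush with the posts' −y face. 10 pickets, each 110 mm wide, 21 mm thick and 1384 mm tall, are fixed to the +y face of the rails with their bottoms at z = 95 mm, evenly spaced across the span with equal gaps (rounded down to the nearest mm) at the −x end and between each pair — any rounding remainder accumulates at the +x end.

C is a straight ladder. Two 42×47 mm vertical rails, 1878 mm tall, stand 467 mm apart (outside-to-outside) with their front faces coplanar on the −y side. 7 rungs, each 47 mm deep and 31 mm tall, span between the inner faces of the rails, front faces flush with the rails. The lowest rung's underside is at z = 246 mm and rungs are spaced 248 mm apart (underside to underside).

The fence section is on the floor beside the table on its +y side. The ladder is on top of the table.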